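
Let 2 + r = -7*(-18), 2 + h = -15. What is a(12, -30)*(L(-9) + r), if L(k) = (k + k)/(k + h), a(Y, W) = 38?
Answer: 61598/13 ≈ 4738.3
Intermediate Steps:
h = -17 (h = -2 - 15 = -17)
L(k) = 2*k/(-17 + k) (L(k) = (k + k)/(k - 17) = (2*k)/(-17 + k) = 2*k/(-17 + k))
r = 124 (r = -2 - 7*(-18) = -2 + 126 = 124)
a(12, -30)*(L(-9) + r) = 38*(2*(-9)/(-17 - 9) + 124) = 38*(2*(-9)/(-26) + 124) = 38*(2*(-9)*(-1/26) + 124) = 38*(9/13 + 124) = 38*(1621/13) = 61598/13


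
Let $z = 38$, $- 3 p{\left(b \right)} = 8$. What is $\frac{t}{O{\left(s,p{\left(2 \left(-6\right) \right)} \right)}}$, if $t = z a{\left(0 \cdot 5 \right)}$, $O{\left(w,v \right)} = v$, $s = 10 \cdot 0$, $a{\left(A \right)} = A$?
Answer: $0$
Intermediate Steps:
$p{\left(b \right)} = - \frac{8}{3}$ ($p{\left(b \right)} = \left(- \frac{1}{3}\right) 8 = - \frac{8}{3}$)
$s = 0$
$t = 0$ ($t = 38 \cdot 0 \cdot 5 = 38 \cdot 0 = 0$)
$\frac{t}{O{\left(s,p{\left(2 \left(-6\right) \right)} \right)}} = \frac{0}{- \frac{8}{3}} = 0 \left(- \frac{3}{8}\right) = 0$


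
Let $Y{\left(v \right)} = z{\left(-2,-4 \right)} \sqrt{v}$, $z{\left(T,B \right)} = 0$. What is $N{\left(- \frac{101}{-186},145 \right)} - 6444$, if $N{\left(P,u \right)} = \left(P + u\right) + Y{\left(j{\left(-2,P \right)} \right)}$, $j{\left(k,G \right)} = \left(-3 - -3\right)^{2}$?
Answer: $- \frac{1171513}{186} \approx -6298.5$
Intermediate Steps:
$j{\left(k,G \right)} = 0$ ($j{\left(k,G \right)} = \left(-3 + 3\right)^{2} = 0^{2} = 0$)
$Y{\left(v \right)} = 0$ ($Y{\left(v \right)} = 0 \sqrt{v} = 0$)
$N{\left(P,u \right)} = P + u$ ($N{\left(P,u \right)} = \left(P + u\right) + 0 = P + u$)
$N{\left(- \frac{101}{-186},145 \right)} - 6444 = \left(- \frac{101}{-186} + 145\right) - 6444 = \left(\left(-101\right) \left(- \frac{1}{186}\right) + 145\right) - 6444 = \left(\frac{101}{186} + 145\right) - 6444 = \frac{27071}{186} - 6444 = - \frac{1171513}{186}$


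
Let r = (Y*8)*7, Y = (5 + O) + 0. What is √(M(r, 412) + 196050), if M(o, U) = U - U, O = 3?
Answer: 5*√7842 ≈ 442.78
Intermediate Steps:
Y = 8 (Y = (5 + 3) + 0 = 8 + 0 = 8)
r = 448 (r = (8*8)*7 = 64*7 = 448)
M(o, U) = 0
√(M(r, 412) + 196050) = √(0 + 196050) = √196050 = 5*√7842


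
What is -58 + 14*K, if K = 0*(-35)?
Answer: -58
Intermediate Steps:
K = 0
-58 + 14*K = -58 + 14*0 = -58 + 0 = -58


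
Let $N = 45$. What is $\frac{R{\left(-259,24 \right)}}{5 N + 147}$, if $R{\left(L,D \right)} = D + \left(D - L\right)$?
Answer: $\frac{307}{372} \approx 0.82527$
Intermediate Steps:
$R{\left(L,D \right)} = - L + 2 D$
$\frac{R{\left(-259,24 \right)}}{5 N + 147} = \frac{\left(-1\right) \left(-259\right) + 2 \cdot 24}{5 \cdot 45 + 147} = \frac{259 + 48}{225 + 147} = \frac{307}{372}$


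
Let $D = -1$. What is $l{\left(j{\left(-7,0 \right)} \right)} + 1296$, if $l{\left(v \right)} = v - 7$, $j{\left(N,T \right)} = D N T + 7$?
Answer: $1296$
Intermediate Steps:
$j{\left(N,T \right)} = 7 - N T$ ($j{\left(N,T \right)} = - N T + 7 = 7 - N T$)
$l{\left(v \right)} = -7 + v$ ($l{\left(v \right)} = v - 7 = -7 + v$)
$l{\left(j{\left(-7,0 \right)} \right)} + 1296 = \left(-7 + \left(7 - \left(-7\right) 0\right)\right) + 1296 = \left(-7 + \left(7 + 0\right)\right) + 1296 = \left(-7 + 7\right) + 1296 = 0 + 1296 = 1296$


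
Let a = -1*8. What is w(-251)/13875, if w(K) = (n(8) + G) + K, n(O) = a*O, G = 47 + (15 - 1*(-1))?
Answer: -84/4625 ≈ -0.018162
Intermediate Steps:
a = -8
G = 63 (G = 47 + (15 + 1) = 47 + 16 = 63)
n(O) = -8*O
w(K) = -1 + K (w(K) = (-8*8 + 63) + K = (-64 + 63) + K = -1 + K)
w(-251)/13875 = (-1 - 251)/13875 = -252*1/13875 = -84/4625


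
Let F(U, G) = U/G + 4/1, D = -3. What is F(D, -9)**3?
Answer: 2197/27 ≈ 81.370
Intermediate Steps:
F(U, G) = 4 + U/G (F(U, G) = U/G + 4*1 = U/G + 4 = 4 + U/G)
F(D, -9)**3 = (4 - 3/(-9))**3 = (4 - 3*(-1/9))**3 = (4 + 1/3)**3 = (13/3)**3 = 2197/27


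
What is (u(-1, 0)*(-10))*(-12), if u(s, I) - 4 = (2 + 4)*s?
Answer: -240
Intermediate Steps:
u(s, I) = 4 + 6*s (u(s, I) = 4 + (2 + 4)*s = 4 + 6*s)
(u(-1, 0)*(-10))*(-12) = ((4 + 6*(-1))*(-10))*(-12) = ((4 - 6)*(-10))*(-12) = -2*(-10)*(-12) = 20*(-12) = -240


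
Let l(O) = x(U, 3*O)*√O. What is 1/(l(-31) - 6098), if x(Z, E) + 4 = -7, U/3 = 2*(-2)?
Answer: I/(-6098*I + 11*√31) ≈ -0.00016397 + 1.6469e-6*I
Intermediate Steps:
U = -12 (U = 3*(2*(-2)) = 3*(-4) = -12)
x(Z, E) = -11 (x(Z, E) = -4 - 7 = -11)
l(O) = -11*√O
1/(l(-31) - 6098) = 1/(-11*I*√31 - 6098) = 1/(-6098 - 11*I*√31)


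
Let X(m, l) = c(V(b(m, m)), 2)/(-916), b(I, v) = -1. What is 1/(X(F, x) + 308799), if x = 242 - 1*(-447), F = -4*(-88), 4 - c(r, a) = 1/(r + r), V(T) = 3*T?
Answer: 5496/1697159279 ≈ 3.2384e-6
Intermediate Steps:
c(r, a) = 4 - 1/(2*r) (c(r, a) = 4 - 1/(r + r) = 4 - 1/(2*r))
F = 352
x = 689 (x = 242 + 447 = 689)
X(m, l) = -25/5496 (X(m, l) = (4 - 1/(2*(3*(-1))))/(-916) = (4 - 1/2/(-3))*(-1/916) = (4 - 1/2*(-1/3))*(-1/916) = (4 + 1/6)*(-1/916) = (25/6)*(-1/916) = -25/5496)
1/(X(F, x) + 308799) = 1/(-25/5496 + 308799) = 1/(1697159279/5496) = 5496/1697159279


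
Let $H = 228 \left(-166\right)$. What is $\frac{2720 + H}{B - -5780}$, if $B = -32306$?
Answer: $\frac{17564}{13263} \approx 1.3243$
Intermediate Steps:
$H = -37848$
$\frac{2720 + H}{B - -5780} = \frac{2720 - 37848}{-32306 - -5780} = - \frac{35128}{-32306 + \left(-17394 + 23174\right)} = - \frac{35128}{-32306 + 5780} = - \frac{35128}{-26526} = \left(-35128\right) \left(- \frac{1}{26526}\right) = \frac{17564}{13263}$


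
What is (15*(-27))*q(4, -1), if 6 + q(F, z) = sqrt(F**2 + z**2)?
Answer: 2430 - 405*sqrt(17) ≈ 760.14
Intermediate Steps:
q(F, z) = -6 + sqrt(F**2 + z**2)
(15*(-27))*q(4, -1) = (15*(-27))*(-6 + sqrt(4**2 + (-1)**2)) = -405*(-6 + sqrt(16 + 1)) = -405*(-6 + sqrt(17)) = 2430 - 405*sqrt(17)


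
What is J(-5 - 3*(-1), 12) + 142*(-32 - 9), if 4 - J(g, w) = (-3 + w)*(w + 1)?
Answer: -5935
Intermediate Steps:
J(g, w) = 4 - (1 + w)*(-3 + w) (J(g, w) = 4 - (-3 + w)*(w + 1) = 4 - (-3 + w)*(1 + w) = 4 - (1 + w)*(-3 + w))
J(-5 - 3*(-1), 12) + 142*(-32 - 9) = (7 - 1*12**2 + 2*12) + 142*(-32 - 9) = (7 - 1*144 + 24) + 142*(-41) = (7 - 144 + 24) - 5822 = -113 - 5822 = -5935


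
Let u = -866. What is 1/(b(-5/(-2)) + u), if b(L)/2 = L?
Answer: -1/861 ≈ -0.0011614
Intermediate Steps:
b(L) = 2*L
1/(b(-5/(-2)) + u) = 1/(2*(-5/(-2)) - 866) = 1/(2*(-5*(-1/2)) - 866) = 1/(2*(5/2) - 866) = 1/(5 - 866) = 1/(-861) = -1/861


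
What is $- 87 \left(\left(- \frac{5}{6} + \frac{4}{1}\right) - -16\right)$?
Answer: $- \frac{3335}{2} \approx -1667.5$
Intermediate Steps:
$- 87 \left(\left(- \frac{5}{6} + \frac{4}{1}\right) - -16\right) = - 87 \left(\left(\left(-5\right) \frac{1}{6} + 4 \cdot 1\right) + 16\right) = - 87 \left(\left(- \frac{5}{6} + 4\right) + 16\right) = - 87 \left(\frac{19}{6} + 16\right) = \left(-87\right) \frac{115}{6} = - \frac{3335}{2}$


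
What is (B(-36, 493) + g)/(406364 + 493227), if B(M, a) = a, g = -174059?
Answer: -173566/899591 ≈ -0.19294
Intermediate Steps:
(B(-36, 493) + g)/(406364 + 493227) = (493 - 174059)/(406364 + 493227) = -173566/899591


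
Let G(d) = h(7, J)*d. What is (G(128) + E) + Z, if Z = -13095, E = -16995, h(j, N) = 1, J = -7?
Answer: -29962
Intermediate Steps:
G(d) = d (G(d) = 1*d = d)
(G(128) + E) + Z = (128 - 16995) - 13095 = -16867 - 13095 = -29962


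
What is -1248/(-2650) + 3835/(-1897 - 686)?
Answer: -3469583/3422475 ≈ -1.0138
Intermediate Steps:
-1248/(-2650) + 3835/(-1897 - 686) = -1248*(-1/2650) + 3835/(-2583) = 624/1325 + 3835*(-1/2583) = 624/1325 - 3835/2583 = -3469583/3422475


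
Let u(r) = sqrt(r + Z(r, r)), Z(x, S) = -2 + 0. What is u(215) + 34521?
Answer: 34521 + sqrt(213) ≈ 34536.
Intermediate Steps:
Z(x, S) = -2
u(r) = sqrt(-2 + r) (u(r) = sqrt(r - 2) = sqrt(-2 + r))
u(215) + 34521 = sqrt(-2 + 215) + 34521 = sqrt(213) + 34521 = 34521 + sqrt(213)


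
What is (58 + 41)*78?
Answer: 7722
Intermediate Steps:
(58 + 41)*78 = 99*78 = 7722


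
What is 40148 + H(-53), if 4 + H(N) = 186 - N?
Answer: 40383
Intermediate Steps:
H(N) = 182 - N (H(N) = -4 + (186 - N) = 182 - N)
40148 + H(-53) = 40148 + (182 - 1*(-53)) = 40148 + (182 + 53) = 40148 + 235 = 40383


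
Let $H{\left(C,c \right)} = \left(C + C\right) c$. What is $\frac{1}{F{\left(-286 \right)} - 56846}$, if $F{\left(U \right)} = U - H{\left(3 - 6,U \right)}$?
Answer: $- \frac{1}{58848} \approx -1.6993 \cdot 10^{-5}$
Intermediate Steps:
$H{\left(C,c \right)} = 2 C c$
$F{\left(U \right)} = 7 U$ ($F{\left(U \right)} = U - 2 \left(3 - 6\right) U = U - 2 \left(-3\right) U = U - - 6 U = U + 6 U = 7 U$)
$\frac{1}{F{\left(-286 \right)} - 56846} = \frac{1}{7 \left(-286\right) - 56846} = \frac{1}{-2002 - 56846} = \frac{1}{-58848} = - \frac{1}{58848}$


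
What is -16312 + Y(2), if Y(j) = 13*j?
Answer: -16286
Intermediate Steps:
-16312 + Y(2) = -16312 + 13*2 = -16312 + 26 = -16286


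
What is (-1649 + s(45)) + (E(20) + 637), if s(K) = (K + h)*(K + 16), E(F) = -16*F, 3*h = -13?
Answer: 3446/3 ≈ 1148.7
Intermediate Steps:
h = -13/3 (h = (1/3)*(-13) = -13/3 ≈ -4.3333)
s(K) = (16 + K)*(-13/3 + K) (s(K) = (K - 13/3)*(K + 16) = (-13/3 + K)*(16 + K) = (16 + K)*(-13/3 + K))
(-1649 + s(45)) + (E(20) + 637) = (-1649 + (-208/3 + 45**2 + (35/3)*45)) + (-16*20 + 637) = (-1649 + (-208/3 + 2025 + 525)) + (-320 + 637) = (-1649 + 7442/3) + 317 = 2495/3 + 317 = 3446/3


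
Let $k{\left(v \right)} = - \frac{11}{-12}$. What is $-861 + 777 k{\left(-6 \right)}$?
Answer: $- \frac{595}{4} \approx -148.75$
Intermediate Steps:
$k{\left(v \right)} = \frac{11}{12}$ ($k{\left(v \right)} = \left(-11\right) \left(- \frac{1}{12}\right) = \frac{11}{12}$)
$-861 + 777 k{\left(-6 \right)} = -861 + 777 \cdot \frac{11}{12} = -861 + \frac{2849}{4} = - \frac{595}{4}$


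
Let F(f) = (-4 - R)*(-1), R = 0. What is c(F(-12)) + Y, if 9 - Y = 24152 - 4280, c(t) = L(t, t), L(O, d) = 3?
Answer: -19860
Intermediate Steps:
F(f) = 4 (F(f) = (-4 - 1*0)*(-1) = (-4 + 0)*(-1) = -4*(-1) = 4)
c(t) = 3
Y = -19863 (Y = 9 - (24152 - 4280) = 9 - 1*19872 = 9 - 19872 = -19863)
c(F(-12)) + Y = 3 - 19863 = -19860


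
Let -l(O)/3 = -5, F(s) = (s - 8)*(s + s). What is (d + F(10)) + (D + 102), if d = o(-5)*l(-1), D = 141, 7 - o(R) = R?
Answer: 463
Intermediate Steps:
o(R) = 7 - R
F(s) = 2*s*(-8 + s) (F(s) = (-8 + s)*(2*s) = 2*s*(-8 + s))
l(O) = 15 (l(O) = -3*(-5) = 15)
d = 180 (d = (7 - 1*(-5))*15 = (7 + 5)*15 = 12*15 = 180)
(d + F(10)) + (D + 102) = (180 + 2*10*(-8 + 10)) + (141 + 102) = (180 + 2*10*2) + 243 = (180 + 40) + 243 = 220 + 243 = 463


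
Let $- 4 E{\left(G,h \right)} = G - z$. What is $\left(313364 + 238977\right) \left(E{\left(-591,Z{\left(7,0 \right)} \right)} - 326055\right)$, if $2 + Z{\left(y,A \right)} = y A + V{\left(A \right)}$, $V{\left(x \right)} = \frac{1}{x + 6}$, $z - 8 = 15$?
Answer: $- \frac{360017520823}{2} \approx -1.8001 \cdot 10^{11}$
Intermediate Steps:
$z = 23$ ($z = 8 + 15 = 23$)
$V{\left(x \right)} = \frac{1}{6 + x}$
$Z{\left(y,A \right)} = -2 + \frac{1}{6 + A} + A y$ ($Z{\left(y,A \right)} = -2 + \left(y A + \frac{1}{6 + A}\right) = -2 + \left(A y + \frac{1}{6 + A}\right) = -2 + \left(\frac{1}{6 + A} + A y\right) = -2 + \frac{1}{6 + A} + A y$)
$E{\left(G,h \right)} = \frac{23}{4} - \frac{G}{4}$ ($E{\left(G,h \right)} = - \frac{G - 23}{4} = - \frac{-23 + G}{4} = \frac{23}{4} - \frac{G}{4}$)
$\left(313364 + 238977\right) \left(E{\left(-591,Z{\left(7,0 \right)} \right)} - 326055\right) = \left(313364 + 238977\right) \left(\left(\frac{23}{4} - - \frac{591}{4}\right) - 326055\right) = 552341 \left(\left(\frac{23}{4} + \frac{591}{4}\right) - 326055\right) = 552341 \left(\frac{307}{2} - 326055\right) = 552341 \left(- \frac{651803}{2}\right) = - \frac{360017520823}{2}$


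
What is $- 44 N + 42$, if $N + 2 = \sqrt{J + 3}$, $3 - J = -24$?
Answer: $130 - 44 \sqrt{30} \approx -111.0$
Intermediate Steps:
$J = 27$ ($J = 3 - -24 = 3 + 24 = 27$)
$N = -2 + \sqrt{30}$ ($N = -2 + \sqrt{27 + 3} = -2 + \sqrt{30} \approx 3.4772$)
$- 44 N + 42 = - 44 \left(-2 + \sqrt{30}\right) + 42 = \left(88 - 44 \sqrt{30}\right) + 42 = 130 - 44 \sqrt{30}$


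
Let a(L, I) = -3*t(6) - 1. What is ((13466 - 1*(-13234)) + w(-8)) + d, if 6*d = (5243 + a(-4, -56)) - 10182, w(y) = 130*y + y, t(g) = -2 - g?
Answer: 74498/3 ≈ 24833.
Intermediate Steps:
a(L, I) = 23 (a(L, I) = -3*(-2 - 1*6) - 1 = -3*(-2 - 6) - 1 = -3*(-8) - 1 = 24 - 1 = 23)
w(y) = 131*y
d = -2458/3 (d = ((5243 + 23) - 10182)/6 = (5266 - 10182)/6 = (⅙)*(-4916) = -2458/3 ≈ -819.33)
((13466 - 1*(-13234)) + w(-8)) + d = ((13466 - 1*(-13234)) + 131*(-8)) - 2458/3 = ((13466 + 13234) - 1048) - 2458/3 = (26700 - 1048) - 2458/3 = 25652 - 2458/3 = 74498/3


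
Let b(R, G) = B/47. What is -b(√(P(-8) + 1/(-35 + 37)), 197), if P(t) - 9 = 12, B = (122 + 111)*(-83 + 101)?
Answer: -4194/47 ≈ -89.234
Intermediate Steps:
B = 4194 (B = 233*18 = 4194)
P(t) = 21 (P(t) = 9 + 12 = 21)
b(R, G) = 4194/47
-b(√(P(-8) + 1/(-35 + 37)), 197) = -1*4194/47 = -4194/47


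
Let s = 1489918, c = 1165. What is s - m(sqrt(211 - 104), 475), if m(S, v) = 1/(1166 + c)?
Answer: 3472998857/2331 ≈ 1.4899e+6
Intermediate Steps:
m(S, v) = 1/2331 (m(S, v) = 1/(1166 + 1165) = 1/2331)
s - m(sqrt(211 - 104), 475) = 1489918 - 1*1/2331 = 1489918 - 1/2331 = 3472998857/2331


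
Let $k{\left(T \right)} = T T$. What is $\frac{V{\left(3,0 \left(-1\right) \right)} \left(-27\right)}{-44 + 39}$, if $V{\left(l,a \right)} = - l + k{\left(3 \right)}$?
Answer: $\frac{162}{5} \approx 32.4$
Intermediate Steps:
$k{\left(T \right)} = T^{2}$
$V{\left(l,a \right)} = 9 - l$ ($V{\left(l,a \right)} = - l + 3^{2} = - l + 9 = 9 - l$)
$\frac{V{\left(3,0 \left(-1\right) \right)} \left(-27\right)}{-44 + 39} = \frac{\left(9 - 3\right) \left(-27\right)}{-44 + 39} = \frac{\left(9 - 3\right) \left(-27\right)}{-5} = 6 \left(-27\right) \left(- \frac{1}{5}\right) = \left(-162\right) \left(- \frac{1}{5}\right) = \frac{162}{5}$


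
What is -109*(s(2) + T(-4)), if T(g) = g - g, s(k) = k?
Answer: -218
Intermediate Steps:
T(g) = 0
-109*(s(2) + T(-4)) = -109*(2 + 0) = -109*2 = -218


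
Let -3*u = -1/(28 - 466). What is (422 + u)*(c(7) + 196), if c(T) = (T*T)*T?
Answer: 298879273/1314 ≈ 2.2746e+5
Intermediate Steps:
c(T) = T**3 (c(T) = T**2*T = T**3)
u = -1/1314 (u = -(-1)/(3*(28 - 466)) = -(-1)/(3*(-438)) = -(-1)*(-1)/(3*438) = -1/3*1/438 = -1/1314 ≈ -0.00076103)
(422 + u)*(c(7) + 196) = (422 - 1/1314)*(7**3 + 196) = 554507*(343 + 196)/1314 = (554507/1314)*539 = 298879273/1314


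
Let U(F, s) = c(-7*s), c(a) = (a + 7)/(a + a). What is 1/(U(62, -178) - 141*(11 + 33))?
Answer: -356/2208445 ≈ -0.00016120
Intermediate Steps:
c(a) = (7 + a)/(2*a) (c(a) = (7 + a)/((2*a)) = (7 + a)*(1/(2*a)) = (7 + a)/(2*a))
U(F, s) = -(7 - 7*s)/(14*s) (U(F, s) = (7 - 7*s)/(2*((-7*s))) = (-1/(7*s))*(7 - 7*s)/2 = -(7 - 7*s)/(14*s))
1/(U(62, -178) - 141*(11 + 33)) = 1/((1/2)*(-1 - 178)/(-178) - 141*(11 + 33)) = 1/((1/2)*(-1/178)*(-179) - 141*44) = 1/(179/356 - 6204) = 1/(-2208445/356) = -356/2208445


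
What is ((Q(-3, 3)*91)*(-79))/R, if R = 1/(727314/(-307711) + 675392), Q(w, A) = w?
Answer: 4482157901523666/307711 ≈ 1.4566e+10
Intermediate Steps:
R = 307711/207824820398 (R = 1/(727314*(-1/307711) + 675392) = 1/(-727314/307711 + 675392) = 1/(207824820398/307711) = 307711/207824820398 ≈ 1.4806e-6)
((Q(-3, 3)*91)*(-79))/R = (-3*91*(-79))/(307711/207824820398) = -273*(-79)*(207824820398/307711) = 21567*(207824820398/307711) = 4482157901523666/307711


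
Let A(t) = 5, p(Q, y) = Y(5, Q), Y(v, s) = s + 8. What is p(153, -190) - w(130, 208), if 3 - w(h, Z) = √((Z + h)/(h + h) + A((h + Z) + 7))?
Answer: 158 + 3*√70/10 ≈ 160.51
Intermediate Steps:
Y(v, s) = 8 + s
p(Q, y) = 8 + Q
w(h, Z) = 3 - √(5 + (Z + h)/(2*h)) (w(h, Z) = 3 - √((Z + h)/(h + h) + 5) = 3 - √((Z + h)/((2*h)) + 5) = 3 - √((Z + h)*(1/(2*h)) + 5) = 3 - √((Z + h)/(2*h) + 5) = 3 - √(5 + (Z + h)/(2*h)))
p(153, -190) - w(130, 208) = (8 + 153) - (3 - √(22 + 2*208/130)/2) = 161 - (3 - √(22 + 2*208*(1/130))/2) = 161 - (3 - √(22 + 16/5)/2) = 161 - (3 - 3*√70/10) = 161 + (-3 + 3*√70/10) = 158 + 3*√70/10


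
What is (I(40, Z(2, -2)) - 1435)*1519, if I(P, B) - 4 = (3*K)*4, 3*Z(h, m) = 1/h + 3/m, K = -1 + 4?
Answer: -2119005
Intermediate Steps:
K = 3
Z(h, m) = 1/m + 1/(3*h) (Z(h, m) = (1/h + 3/m)/3 = 1/m + 1/(3*h))
I(P, B) = 40 (I(P, B) = 4 + (3*3)*4 = 4 + 9*4 = 4 + 36 = 40)
(I(40, Z(2, -2)) - 1435)*1519 = (40 - 1435)*1519 = -1395*1519 = -2119005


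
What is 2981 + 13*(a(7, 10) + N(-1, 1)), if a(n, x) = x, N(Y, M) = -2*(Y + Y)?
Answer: 3163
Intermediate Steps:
N(Y, M) = -4*Y
2981 + 13*(a(7, 10) + N(-1, 1)) = 2981 + 13*(10 - 4*(-1)) = 2981 + 13*(10 + 4) = 2981 + 13*14 = 2981 + 182 = 3163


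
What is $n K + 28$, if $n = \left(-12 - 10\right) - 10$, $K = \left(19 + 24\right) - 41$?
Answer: $-36$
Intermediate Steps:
$K = 2$ ($K = 43 - 41 = 2$)
$n = -32$ ($n = -22 - 10 = -32$)
$n K + 28 = \left(-32\right) 2 + 28 = -64 + 28 = -36$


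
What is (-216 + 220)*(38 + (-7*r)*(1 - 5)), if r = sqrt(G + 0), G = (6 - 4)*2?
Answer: 376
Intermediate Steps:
G = 4 (G = 2*2 = 4)
r = 2 (r = sqrt(4 + 0) = sqrt(4) = 2)
(-216 + 220)*(38 + (-7*r)*(1 - 5)) = (-216 + 220)*(38 + (-7*2)*(1 - 5)) = 4*(38 - 14*(-4)) = 4*(38 + 56) = 4*94 = 376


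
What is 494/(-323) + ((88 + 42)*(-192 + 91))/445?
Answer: -46956/1513 ≈ -31.035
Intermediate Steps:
494/(-323) + ((88 + 42)*(-192 + 91))/445 = 494*(-1/323) + (130*(-101))*(1/445) = -26/17 - 13130*1/445 = -26/17 - 2626/89 = -46956/1513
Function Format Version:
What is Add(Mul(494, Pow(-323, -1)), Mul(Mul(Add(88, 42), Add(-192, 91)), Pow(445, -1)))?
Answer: Rational(-46956, 1513) ≈ -31.035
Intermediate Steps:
Add(Mul(494, Pow(-323, -1)), Mul(Mul(Add(88, 42), Add(-192, 91)), Pow(445, -1))) = Add(Mul(494, Rational(-1, 323)), Mul(Mul(130, -101), Rational(1, 445))) = Add(Rational(-26, 17), Mul(-13130, Rational(1, 445))) = Add(Rational(-26, 17), Rational(-2626, 89)) = Rational(-46956, 1513)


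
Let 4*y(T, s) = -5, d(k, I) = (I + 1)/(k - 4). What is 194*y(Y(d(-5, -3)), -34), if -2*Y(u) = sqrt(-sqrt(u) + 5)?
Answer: -485/2 ≈ -242.50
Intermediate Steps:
d(k, I) = (1 + I)/(-4 + k)
Y(u) = -sqrt(5 - sqrt(u))/2 (Y(u) = -sqrt(-sqrt(u) + 5)/2 = -sqrt(5 - sqrt(u))/2)
y(T, s) = -5/4 (y(T, s) = (1/4)*(-5) = -5/4)
194*y(Y(d(-5, -3)), -34) = 194*(-5/4) = -485/2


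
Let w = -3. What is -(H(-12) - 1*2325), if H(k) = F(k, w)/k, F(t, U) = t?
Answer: 2324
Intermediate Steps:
H(k) = 1 (H(k) = k/k = 1)
-(H(-12) - 1*2325) = -(1 - 1*2325) = -(1 - 2325) = -1*(-2324) = 2324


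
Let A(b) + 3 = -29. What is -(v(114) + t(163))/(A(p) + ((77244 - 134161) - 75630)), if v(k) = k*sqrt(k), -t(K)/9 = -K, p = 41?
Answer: 163/14731 + 38*sqrt(114)/44193 ≈ 0.020246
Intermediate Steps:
A(b) = -32 (A(b) = -3 - 29 = -32)
t(K) = 9*K (t(K) = -(-9)*K = 9*K)
v(k) = k**(3/2)
-(v(114) + t(163))/(A(p) + ((77244 - 134161) - 75630)) = -(114**(3/2) + 9*163)/(-32 + ((77244 - 134161) - 75630)) = -(114*sqrt(114) + 1467)/(-32 + (-56917 - 75630)) = -(1467 + 114*sqrt(114))/(-32 - 132547) = -(1467 + 114*sqrt(114))/(-132579) = -(1467 + 114*sqrt(114))*(-1)/132579 = -(-163/14731 - 38*sqrt(114)/44193) = 163/14731 + 38*sqrt(114)/44193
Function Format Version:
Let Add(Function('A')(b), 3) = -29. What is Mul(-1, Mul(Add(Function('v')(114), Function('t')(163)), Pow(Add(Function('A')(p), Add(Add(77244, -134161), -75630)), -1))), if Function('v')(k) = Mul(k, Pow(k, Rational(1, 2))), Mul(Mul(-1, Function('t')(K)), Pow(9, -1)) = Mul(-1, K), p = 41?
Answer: Add(Rational(163, 14731), Mul(Rational(38, 44193), Pow(114, Rational(1, 2)))) ≈ 0.020246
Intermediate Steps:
Function('A')(b) = -32 (Function('A')(b) = Add(-3, -29) = -32)
Function('t')(K) = Mul(9, K) (Function('t')(K) = Mul(-9, Mul(-1, K)) = Mul(9, K))
Function('v')(k) = Pow(k, Rational(3, 2))
Mul(-1, Mul(Add(Function('v')(114), Function('t')(163)), Pow(Add(Function('A')(p), Add(Add(77244, -134161), -75630)), -1))) = Mul(-1, Mul(Add(Pow(114, Rational(3, 2)), Mul(9, 163)), Pow(Add(-32, Add(Add(77244, -134161), -75630)), -1))) = Mul(-1, Mul(Add(Mul(114, Pow(114, Rational(1, 2))), 1467), Pow(Add(-32, Add(-56917, -75630)), -1))) = Mul(-1, Mul(Add(1467, Mul(114, Pow(114, Rational(1, 2)))), Pow(Add(-32, -132547), -1))) = Mul(-1, Mul(Add(1467, Mul(114, Pow(114, Rational(1, 2)))), Pow(-132579, -1))) = Mul(-1, Mul(Add(1467, Mul(114, Pow(114, Rational(1, 2)))), Rational(-1, 132579))) = Mul(-1, Add(Rational(-163, 14731), Mul(Rational(-38, 44193), Pow(114, Rational(1, 2))))) = Add(Rational(163, 14731), Mul(Rational(38, 44193), Pow(114, Rational(1, 2))))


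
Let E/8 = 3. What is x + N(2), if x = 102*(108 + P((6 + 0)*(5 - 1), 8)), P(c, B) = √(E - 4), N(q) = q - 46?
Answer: 10972 + 204*√5 ≈ 11428.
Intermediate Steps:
N(q) = -46 + q
E = 24 (E = 8*3 = 24)
P(c, B) = 2*√5 (P(c, B) = √(24 - 4) = √20 = 2*√5)
x = 11016 + 204*√5 (x = 102*(108 + 2*√5) = 11016 + 204*√5 ≈ 11472.)
x + N(2) = (11016 + 204*√5) + (-46 + 2) = (11016 + 204*√5) - 44 = 10972 + 204*√5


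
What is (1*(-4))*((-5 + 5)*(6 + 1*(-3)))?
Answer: 0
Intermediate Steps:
(1*(-4))*((-5 + 5)*(6 + 1*(-3))) = -0*(6 - 3) = -0*3 = -4*0 = 0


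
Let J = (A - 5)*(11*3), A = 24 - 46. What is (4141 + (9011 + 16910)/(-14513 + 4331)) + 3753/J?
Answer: 154347795/37334 ≈ 4134.2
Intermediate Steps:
A = -22
J = -891 (J = (-22 - 5)*(11*3) = -27*33 = -891)
(4141 + (9011 + 16910)/(-14513 + 4331)) + 3753/J = (4141 + (9011 + 16910)/(-14513 + 4331)) + 3753/(-891) = (4141 + 25921/(-10182)) + 3753*(-1/891) = (4141 + 25921*(-1/10182)) - 139/33 = (4141 - 25921/10182) - 139/33 = 42137741/10182 - 139/33 = 154347795/37334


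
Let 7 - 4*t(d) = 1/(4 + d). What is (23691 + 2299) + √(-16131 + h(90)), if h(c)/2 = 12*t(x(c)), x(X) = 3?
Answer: 25990 + I*√788403/7 ≈ 25990.0 + 126.85*I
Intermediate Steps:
t(d) = 7/4 - 1/(4*(4 + d))
h(c) = 288/7 (h(c) = 2*(12*((27 + 7*3)/(4*(4 + 3)))) = 2*(12*((¼)*(27 + 21)/7)) = 2*(12*((¼)*(⅐)*48)) = 2*(12*(12/7)) = 2*(144/7) = 288/7)
(23691 + 2299) + √(-16131 + h(90)) = (23691 + 2299) + √(-16131 + 288/7) = 25990 + √(-112629/7) = 25990 + I*√788403/7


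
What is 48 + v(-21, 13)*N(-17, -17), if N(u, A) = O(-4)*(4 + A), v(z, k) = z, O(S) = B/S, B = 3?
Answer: -627/4 ≈ -156.75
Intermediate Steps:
O(S) = 3/S
N(u, A) = -3 - 3*A/4 (N(u, A) = (3/(-4))*(4 + A) = (3*(-¼))*(4 + A) = -3*(4 + A)/4 = -3 - 3*A/4)
48 + v(-21, 13)*N(-17, -17) = 48 - 21*(-3 - ¾*(-17)) = 48 - 21*(-3 + 51/4) = 48 - 21*39/4 = 48 - 819/4 = -627/4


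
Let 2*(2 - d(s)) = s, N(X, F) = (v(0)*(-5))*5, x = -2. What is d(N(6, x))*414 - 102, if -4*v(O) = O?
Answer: 726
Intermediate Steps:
v(O) = -O/4
N(X, F) = 0 (N(X, F) = (-¼*0*(-5))*5 = (0*(-5))*5 = 0*5 = 0)
d(s) = 2 - s/2
d(N(6, x))*414 - 102 = (2 - ½*0)*414 - 102 = (2 + 0)*414 - 102 = 2*414 - 102 = 828 - 102 = 726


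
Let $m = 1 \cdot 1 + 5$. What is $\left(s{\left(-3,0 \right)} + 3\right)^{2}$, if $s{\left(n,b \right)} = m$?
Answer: $81$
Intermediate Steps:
$m = 6$ ($m = 1 + 5 = 6$)
$s{\left(n,b \right)} = 6$
$\left(s{\left(-3,0 \right)} + 3\right)^{2} = \left(6 + 3\right)^{2} = 9^{2} = 81$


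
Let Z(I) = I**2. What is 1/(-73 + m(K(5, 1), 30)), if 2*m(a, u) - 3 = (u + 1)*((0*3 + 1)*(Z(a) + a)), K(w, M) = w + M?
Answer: 2/1159 ≈ 0.0017256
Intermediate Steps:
K(w, M) = M + w
m(a, u) = 3/2 + (1 + u)*(a + a**2)/2 (m(a, u) = 3/2 + ((u + 1)*((0*3 + 1)*(a**2 + a)))/2 = 3/2 + ((1 + u)*((0 + 1)*(a + a**2)))/2 = 3/2 + ((1 + u)*(1*(a + a**2)))/2 = 3/2 + ((1 + u)*(a + a**2))/2 = 3/2 + (1 + u)*(a + a**2)/2)
1/(-73 + m(K(5, 1), 30)) = 1/(-73 + (3/2 + (1 + 5)/2 + (1 + 5)**2/2 + (1/2)*(1 + 5)*30 + (1/2)*30*(1 + 5)**2)) = 1/(-73 + (3/2 + (1/2)*6 + (1/2)*6**2 + (1/2)*6*30 + (1/2)*30*6**2)) = 1/(-73 + (3/2 + 3 + (1/2)*36 + 90 + (1/2)*30*36)) = 1/(-73 + (3/2 + 3 + 18 + 90 + 540)) = 1/(-73 + 1305/2) = 1/(1159/2) = 2/1159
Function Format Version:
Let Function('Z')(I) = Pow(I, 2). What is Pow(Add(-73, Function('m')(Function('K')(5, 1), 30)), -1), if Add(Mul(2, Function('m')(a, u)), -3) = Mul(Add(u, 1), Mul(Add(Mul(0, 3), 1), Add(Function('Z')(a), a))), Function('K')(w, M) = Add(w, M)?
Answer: Rational(2, 1159) ≈ 0.0017256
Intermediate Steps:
Function('K')(w, M) = Add(M, w)
Function('m')(a, u) = Add(Rational(3, 2), Mul(Rational(1, 2), Add(1, u), Add(a, Pow(a, 2)))) (Function('m')(a, u) = Add(Rational(3, 2), Mul(Rational(1, 2), Mul(Add(u, 1), Mul(Add(Mul(0, 3), 1), Add(Pow(a, 2), a))))) = Add(Rational(3, 2), Mul(Rational(1, 2), Mul(Add(1, u), Mul(Add(0, 1), Add(a, Pow(a, 2)))))) = Add(Rational(3, 2), Mul(Rational(1, 2), Mul(Add(1, u), Mul(1, Add(a, Pow(a, 2)))))) = Add(Rational(3, 2), Mul(Rational(1, 2), Mul(Add(1, u), Add(a, Pow(a, 2))))) = Add(Rational(3, 2), Mul(Rational(1, 2), Add(1, u), Add(a, Pow(a, 2)))))
Pow(Add(-73, Function('m')(Function('K')(5, 1), 30)), -1) = Pow(Add(-73, Add(Rational(3, 2), Mul(Rational(1, 2), Add(1, 5)), Mul(Rational(1, 2), Pow(Add(1, 5), 2)), Mul(Rational(1, 2), Add(1, 5), 30), Mul(Rational(1, 2), 30, Pow(Add(1, 5), 2)))), -1) = Pow(Add(-73, Add(Rational(3, 2), Mul(Rational(1, 2), 6), Mul(Rational(1, 2), Pow(6, 2)), Mul(Rational(1, 2), 6, 30), Mul(Rational(1, 2), 30, Pow(6, 2)))), -1) = Pow(Add(-73, Add(Rational(3, 2), 3, Mul(Rational(1, 2), 36), 90, Mul(Rational(1, 2), 30, 36))), -1) = Pow(Add(-73, Add(Rational(3, 2), 3, 18, 90, 540)), -1) = Pow(Add(-73, Rational(1305, 2)), -1) = Pow(Rational(1159, 2), -1) = Rational(2, 1159)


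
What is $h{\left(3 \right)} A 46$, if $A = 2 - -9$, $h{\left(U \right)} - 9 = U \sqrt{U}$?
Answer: $4554 + 1518 \sqrt{3} \approx 7183.3$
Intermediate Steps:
$h{\left(U \right)} = 9 + U^{\frac{3}{2}}$ ($h{\left(U \right)} = 9 + U \sqrt{U} = 9 + U^{\frac{3}{2}}$)
$A = 11$ ($A = 2 + 9 = 11$)
$h{\left(3 \right)} A 46 = \left(9 + 3^{\frac{3}{2}}\right) 11 \cdot 46 = \left(9 + 3 \sqrt{3}\right) 11 \cdot 46 = \left(99 + 33 \sqrt{3}\right) 46 = 4554 + 1518 \sqrt{3}$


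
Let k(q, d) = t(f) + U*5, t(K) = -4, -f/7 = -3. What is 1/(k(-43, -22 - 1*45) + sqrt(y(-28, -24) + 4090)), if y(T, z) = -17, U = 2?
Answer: -6/4037 + sqrt(4073)/4037 ≈ 0.014323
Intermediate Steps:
f = 21 (f = -7*(-3) = 21)
k(q, d) = 6 (k(q, d) = -4 + 2*5 = -4 + 10 = 6)
1/(k(-43, -22 - 1*45) + sqrt(y(-28, -24) + 4090)) = 1/(6 + sqrt(-17 + 4090)) = 1/(6 + sqrt(4073))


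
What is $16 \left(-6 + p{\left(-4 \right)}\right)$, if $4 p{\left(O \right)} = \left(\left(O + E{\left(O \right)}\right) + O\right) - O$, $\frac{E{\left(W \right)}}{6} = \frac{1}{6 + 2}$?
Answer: $-109$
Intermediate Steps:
$E{\left(W \right)} = \frac{3}{4}$ ($E{\left(W \right)} = \frac{6}{6 + 2} = \frac{6}{8} = 6 \cdot \frac{1}{8} = \frac{3}{4}$)
$p{\left(O \right)} = \frac{3}{16} + \frac{O}{4}$ ($p{\left(O \right)} = \frac{\left(\left(O + \frac{3}{4}\right) + O\right) - O}{4} = \frac{\left(\left(\frac{3}{4} + O\right) + O\right) - O}{4} = \frac{\left(\frac{3}{4} + 2 O\right) - O}{4} = \frac{\frac{3}{4} + O}{4} = \frac{3}{16} + \frac{O}{4}$)
$16 \left(-6 + p{\left(-4 \right)}\right) = 16 \left(-6 + \left(\frac{3}{16} + \frac{1}{4} \left(-4\right)\right)\right) = 16 \left(-6 + \left(\frac{3}{16} - 1\right)\right) = 16 \left(-6 - \frac{13}{16}\right) = 16 \left(- \frac{109}{16}\right) = -109$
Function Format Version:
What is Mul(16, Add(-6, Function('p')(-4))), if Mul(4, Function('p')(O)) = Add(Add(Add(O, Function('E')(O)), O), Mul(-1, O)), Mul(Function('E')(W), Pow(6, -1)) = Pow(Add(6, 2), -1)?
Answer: -109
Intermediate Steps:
Function('E')(W) = Rational(3, 4) (Function('E')(W) = Mul(6, Pow(Add(6, 2), -1)) = Mul(6, Pow(8, -1)) = Mul(6, Rational(1, 8)) = Rational(3, 4))
Function('p')(O) = Add(Rational(3, 16), Mul(Rational(1, 4), O)) (Function('p')(O) = Mul(Rational(1, 4), Add(Add(Add(O, Rational(3, 4)), O), Mul(-1, O))) = Mul(Rational(1, 4), Add(Add(Add(Rational(3, 4), O), O), Mul(-1, O))) = Mul(Rational(1, 4), Add(Add(Rational(3, 4), Mul(2, O)), Mul(-1, O))) = Mul(Rational(1, 4), Add(Rational(3, 4), O)) = Add(Rational(3, 16), Mul(Rational(1, 4), O)))
Mul(16, Add(-6, Function('p')(-4))) = Mul(16, Add(-6, Add(Rational(3, 16), Mul(Rational(1, 4), -4)))) = Mul(16, Add(-6, Add(Rational(3, 16), -1))) = Mul(16, Add(-6, Rational(-13, 16))) = Mul(16, Rational(-109, 16)) = -109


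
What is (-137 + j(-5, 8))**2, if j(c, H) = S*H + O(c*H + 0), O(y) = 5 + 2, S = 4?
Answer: 9604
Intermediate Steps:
O(y) = 7
j(c, H) = 7 + 4*H (j(c, H) = 4*H + 7 = 7 + 4*H)
(-137 + j(-5, 8))**2 = (-137 + (7 + 4*8))**2 = (-137 + (7 + 32))**2 = (-137 + 39)**2 = (-98)**2 = 9604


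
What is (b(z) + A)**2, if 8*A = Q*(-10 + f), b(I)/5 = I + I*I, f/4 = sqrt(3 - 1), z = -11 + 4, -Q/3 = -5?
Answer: 587025/16 + 11475*sqrt(2)/4 ≈ 40746.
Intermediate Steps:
Q = 15 (Q = -3*(-5) = 15)
z = -7
f = 4*sqrt(2) (f = 4*sqrt(3 - 1) = 4*sqrt(2) ≈ 5.6569)
b(I) = 5*I + 5*I**2 (b(I) = 5*(I + I*I) = 5*(I + I**2) = 5*I + 5*I**2)
A = -75/4 + 15*sqrt(2)/2 (A = (15*(-10 + 4*sqrt(2)))/8 = (-150 + 60*sqrt(2))/8 = -75/4 + 15*sqrt(2)/2 ≈ -8.1434)
(b(z) + A)**2 = (5*(-7)*(1 - 7) + (-75/4 + 15*sqrt(2)/2))**2 = (5*(-7)*(-6) + (-75/4 + 15*sqrt(2)/2))**2 = (210 + (-75/4 + 15*sqrt(2)/2))**2 = (765/4 + 15*sqrt(2)/2)**2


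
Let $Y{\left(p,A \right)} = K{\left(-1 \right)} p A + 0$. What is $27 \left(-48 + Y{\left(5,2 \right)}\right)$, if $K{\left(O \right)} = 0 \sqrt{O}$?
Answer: $-1296$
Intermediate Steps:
$K{\left(O \right)} = 0$
$Y{\left(p,A \right)} = 0$ ($Y{\left(p,A \right)} = 0 p A + 0 = 0 A + 0 = 0 + 0 = 0$)
$27 \left(-48 + Y{\left(5,2 \right)}\right) = 27 \left(-48 + 0\right) = 27 \left(-48\right) = -1296$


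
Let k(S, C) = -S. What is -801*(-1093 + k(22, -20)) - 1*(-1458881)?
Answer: 2351996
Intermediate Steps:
-801*(-1093 + k(22, -20)) - 1*(-1458881) = -801*(-1093 - 1*22) - 1*(-1458881) = -801*(-1093 - 22) + 1458881 = -801*(-1115) + 1458881 = 893115 + 1458881 = 2351996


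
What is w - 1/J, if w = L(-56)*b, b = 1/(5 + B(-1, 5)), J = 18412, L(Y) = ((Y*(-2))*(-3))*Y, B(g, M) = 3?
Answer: 43305023/18412 ≈ 2352.0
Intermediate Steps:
L(Y) = 6*Y² (L(Y) = (-2*Y*(-3))*Y = (6*Y)*Y = 6*Y²)
b = ⅛ (b = 1/(5 + 3) = 1/8 = ⅛ ≈ 0.12500)
w = 2352 (w = (6*(-56)²)*(⅛) = (6*3136)*(⅛) = 18816*(⅛) = 2352)
w - 1/J = 2352 - 1/18412 = 43305023/18412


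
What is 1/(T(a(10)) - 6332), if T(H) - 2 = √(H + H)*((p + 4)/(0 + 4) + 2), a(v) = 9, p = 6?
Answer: -4220/26712357 - 3*√2/8904119 ≈ -0.00015846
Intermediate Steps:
T(H) = 2 + 9*√2*√H/2 (T(H) = 2 + √(H + H)*((6 + 4)/(0 + 4) + 2) = 2 + √(2*H)*(10/4 + 2) = 2 + (√2*√H)*(10*(¼) + 2) = 2 + (√2*√H)*(5/2 + 2) = 2 + (√2*√H)*(9/2) = 2 + 9*√2*√H/2)
1/(T(a(10)) - 6332) = 1/((2 + 9*√2*√9/2) - 6332) = 1/((2 + (9/2)*√2*3) - 6332) = 1/((2 + 27*√2/2) - 6332) = 1/(-6330 + 27*√2/2)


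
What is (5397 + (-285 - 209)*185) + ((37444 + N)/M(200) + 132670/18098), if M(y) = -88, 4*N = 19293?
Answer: -275415586725/3185248 ≈ -86466.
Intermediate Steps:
N = 19293/4 (N = (¼)*19293 = 19293/4 ≈ 4823.3)
(5397 + (-285 - 209)*185) + ((37444 + N)/M(200) + 132670/18098) = (5397 + (-285 - 209)*185) + ((37444 + 19293/4)/(-88) + 132670/18098) = (5397 - 494*185) + ((169069/4)*(-1/88) + 132670*(1/18098)) = (5397 - 91390) + (-169069/352 + 66335/9049) = -85993 - 1506555461/3185248 = -275415586725/3185248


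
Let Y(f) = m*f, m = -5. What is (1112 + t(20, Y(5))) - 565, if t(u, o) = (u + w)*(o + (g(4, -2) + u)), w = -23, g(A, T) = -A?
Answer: 574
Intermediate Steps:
Y(f) = -5*f
t(u, o) = (-23 + u)*(-4 + o + u) (t(u, o) = (u - 23)*(o + (-1*4 + u)) = (-23 + u)*(o + (-4 + u)) = (-23 + u)*(-4 + o + u))
(1112 + t(20, Y(5))) - 565 = (1112 + (92 + 20**2 - 27*20 - (-115)*5 - 5*5*20)) - 565 = (1112 + (92 + 400 - 540 - 23*(-25) - 25*20)) - 565 = (1112 + (92 + 400 - 540 + 575 - 500)) - 565 = (1112 + 27) - 565 = 1139 - 565 = 574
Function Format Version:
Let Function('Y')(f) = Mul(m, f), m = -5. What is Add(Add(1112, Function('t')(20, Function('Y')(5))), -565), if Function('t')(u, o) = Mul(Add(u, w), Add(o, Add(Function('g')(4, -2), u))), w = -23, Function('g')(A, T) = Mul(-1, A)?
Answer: 574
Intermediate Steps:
Function('Y')(f) = Mul(-5, f)
Function('t')(u, o) = Mul(Add(-23, u), Add(-4, o, u)) (Function('t')(u, o) = Mul(Add(u, -23), Add(o, Add(Mul(-1, 4), u))) = Mul(Add(-23, u), Add(o, Add(-4, u))) = Mul(Add(-23, u), Add(-4, o, u)))
Add(Add(1112, Function('t')(20, Function('Y')(5))), -565) = Add(Add(1112, Add(92, Pow(20, 2), Mul(-27, 20), Mul(-23, Mul(-5, 5)), Mul(Mul(-5, 5), 20))), -565) = Add(Add(1112, Add(92, 400, -540, Mul(-23, -25), Mul(-25, 20))), -565) = Add(Add(1112, Add(92, 400, -540, 575, -500)), -565) = Add(Add(1112, 27), -565) = Add(1139, -565) = 574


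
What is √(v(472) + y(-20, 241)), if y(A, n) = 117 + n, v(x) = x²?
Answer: √223142 ≈ 472.38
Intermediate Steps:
√(v(472) + y(-20, 241)) = √(472² + (117 + 241)) = √(222784 + 358) = √223142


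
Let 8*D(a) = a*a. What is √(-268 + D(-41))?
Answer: I*√926/4 ≈ 7.6076*I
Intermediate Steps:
D(a) = a²/8 (D(a) = (a*a)/8 = a²/8)
√(-268 + D(-41)) = √(-268 + (⅛)*(-41)²) = √(-268 + (⅛)*1681) = √(-268 + 1681/8) = √(-463/8) = I*√926/4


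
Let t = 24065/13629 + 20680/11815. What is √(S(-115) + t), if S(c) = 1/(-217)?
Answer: 2*√874989306875837769/998365137 ≈ 1.8739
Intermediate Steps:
S(c) = -1/217
t = 113235139/32205327 (t = 24065*(1/13629) + 20680*(1/11815) = 24065/13629 + 4136/2363 = 113235139/32205327 ≈ 3.5160)
√(S(-115) + t) = √(-1/217 + 113235139/32205327) = √(3505688548/998365137) = 2*√874989306875837769/998365137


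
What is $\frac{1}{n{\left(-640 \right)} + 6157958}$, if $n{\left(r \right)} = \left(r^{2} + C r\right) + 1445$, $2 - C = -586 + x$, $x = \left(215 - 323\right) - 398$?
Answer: $\frac{1}{5868843} \approx 1.7039 \cdot 10^{-7}$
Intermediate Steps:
$x = -506$ ($x = -108 - 398 = -506$)
$C = 1094$ ($C = 2 - \left(-586 - 506\right) = 2 - -1092 = 2 + 1092 = 1094$)
$n{\left(r \right)} = 1445 + r^{2} + 1094 r$ ($n{\left(r \right)} = \left(r^{2} + 1094 r\right) + 1445 = 1445 + r^{2} + 1094 r$)
$\frac{1}{n{\left(-640 \right)} + 6157958} = \frac{1}{\left(1445 + \left(-640\right)^{2} + 1094 \left(-640\right)\right) + 6157958} = \frac{1}{\left(1445 + 409600 - 700160\right) + 6157958} = \frac{1}{-289115 + 6157958} = \frac{1}{5868843}$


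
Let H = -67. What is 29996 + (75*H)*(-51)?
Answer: 286271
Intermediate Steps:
29996 + (75*H)*(-51) = 29996 + (75*(-67))*(-51) = 29996 - 5025*(-51) = 29996 + 256275 = 286271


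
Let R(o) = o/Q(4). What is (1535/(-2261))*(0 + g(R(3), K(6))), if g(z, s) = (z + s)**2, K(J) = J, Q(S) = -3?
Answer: -38375/2261 ≈ -16.973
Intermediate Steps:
R(o) = -o/3 (R(o) = o/(-3) = o*(-1/3) = -o/3)
g(z, s) = (s + z)**2
(1535/(-2261))*(0 + g(R(3), K(6))) = (1535/(-2261))*(0 + (6 - 1/3*3)**2) = (1535*(-1/2261))*(0 + (6 - 1)**2) = -1535*(0 + 5**2)/2261 = -1535*(0 + 25)/2261 = -1535/2261*25 = -38375/2261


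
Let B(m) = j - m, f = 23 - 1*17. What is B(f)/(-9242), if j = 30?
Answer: -12/4621 ≈ -0.0025968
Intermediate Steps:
f = 6 (f = 23 - 17 = 6)
B(m) = 30 - m
B(f)/(-9242) = (30 - 1*6)/(-9242) = (30 - 6)*(-1/9242) = 24*(-1/9242) = -12/4621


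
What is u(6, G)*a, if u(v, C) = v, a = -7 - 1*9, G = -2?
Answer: -96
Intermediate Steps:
a = -16 (a = -7 - 9 = -16)
u(6, G)*a = 6*(-16) = -96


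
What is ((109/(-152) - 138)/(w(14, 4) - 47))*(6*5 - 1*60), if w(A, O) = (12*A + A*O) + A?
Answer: 316275/14516 ≈ 21.788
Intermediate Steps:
w(A, O) = 13*A + A*O
((109/(-152) - 138)/(w(14, 4) - 47))*(6*5 - 1*60) = ((109/(-152) - 138)/(14*(13 + 4) - 47))*(6*5 - 1*60) = ((109*(-1/152) - 138)/(14*17 - 47))*(30 - 60) = ((-109/152 - 138)/(238 - 47))*(-30) = -21085/152/191*(-30) = -21085/152*1/191*(-30) = -21085/29032*(-30) = 316275/14516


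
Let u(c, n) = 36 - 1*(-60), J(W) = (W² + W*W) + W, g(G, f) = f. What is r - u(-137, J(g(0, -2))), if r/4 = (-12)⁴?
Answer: 82848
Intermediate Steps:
J(W) = W + 2*W² (J(W) = (W² + W²) + W = 2*W² + W = W + 2*W²)
u(c, n) = 96 (u(c, n) = 36 + 60 = 96)
r = 82944 (r = 4*(-12)⁴ = 4*20736 = 82944)
r - u(-137, J(g(0, -2))) = 82944 - 1*96 = 82944 - 96 = 82848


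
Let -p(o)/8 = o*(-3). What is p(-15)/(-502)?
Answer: 180/251 ≈ 0.71713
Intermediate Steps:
p(o) = 24*o (p(o) = -8*o*(-3) = -(-24)*o = 24*o)
p(-15)/(-502) = (24*(-15))/(-502) = -360*(-1/502) = 180/251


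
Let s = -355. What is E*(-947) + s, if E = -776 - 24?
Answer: 757245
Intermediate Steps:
E = -800
E*(-947) + s = -800*(-947) - 355 = 757600 - 355 = 757245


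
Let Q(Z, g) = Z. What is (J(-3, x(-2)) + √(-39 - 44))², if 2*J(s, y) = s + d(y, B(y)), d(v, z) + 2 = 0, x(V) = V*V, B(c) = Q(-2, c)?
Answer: (5 - 2*I*√83)²/4 ≈ -76.75 - 45.552*I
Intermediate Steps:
B(c) = -2
x(V) = V²
d(v, z) = -2 (d(v, z) = -2 + 0 = -2)
J(s, y) = -1 + s/2 (J(s, y) = (s - 2)/2 = (-2 + s)/2 = -1 + s/2)
(J(-3, x(-2)) + √(-39 - 44))² = ((-1 + (½)*(-3)) + √(-39 - 44))² = ((-1 - 3/2) + √(-83))² = (-5/2 + I*√83)²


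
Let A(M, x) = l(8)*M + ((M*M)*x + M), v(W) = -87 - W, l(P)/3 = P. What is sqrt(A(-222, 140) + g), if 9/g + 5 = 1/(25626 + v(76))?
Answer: sqrt(1379595287260762)/14146 ≈ 2625.7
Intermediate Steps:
l(P) = 3*P
A(M, x) = 25*M + x*M**2 (A(M, x) = (3*8)*M + ((M*M)*x + M) = 24*M + (M**2*x + M) = 24*M + (x*M**2 + M) = 24*M + (M + x*M**2) = 25*M + x*M**2)
g = -25463/14146 (g = 9/(-5 + 1/(25626 + (-87 - 1*76))) = 9/(-5 + 1/(25626 + (-87 - 76))) = 9/(-5 + 1/(25626 - 163)) = 9/(-5 + 1/25463) = 9/(-127314/25463) = 9*(-25463/127314) = -25463/14146 ≈ -1.8000)
sqrt(A(-222, 140) + g) = sqrt(-222*(25 - 222*140) - 25463/14146) = sqrt(-222*(25 - 31080) - 25463/14146) = sqrt(-222*(-31055) - 25463/14146) = sqrt(6894210 - 25463/14146) = sqrt(97525469197/14146) = sqrt(1379595287260762)/14146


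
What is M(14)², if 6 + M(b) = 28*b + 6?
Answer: 153664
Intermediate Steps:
M(b) = 28*b (M(b) = -6 + (28*b + 6) = -6 + (6 + 28*b) = 28*b)
M(14)² = (28*14)² = 392² = 153664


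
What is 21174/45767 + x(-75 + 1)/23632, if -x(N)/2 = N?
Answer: 126789371/270391436 ≈ 0.46891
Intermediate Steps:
x(N) = -2*N
21174/45767 + x(-75 + 1)/23632 = 21174/45767 - 2*(-75 + 1)/23632 = 21174*(1/45767) - 2*(-74)*(1/23632) = 21174/45767 + 148*(1/23632) = 21174/45767 + 37/5908 = 126789371/270391436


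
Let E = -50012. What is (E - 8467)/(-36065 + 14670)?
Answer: 58479/21395 ≈ 2.7333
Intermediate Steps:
(E - 8467)/(-36065 + 14670) = (-50012 - 8467)/(-36065 + 14670) = -58479/(-21395) = -58479*(-1/21395) = 58479/21395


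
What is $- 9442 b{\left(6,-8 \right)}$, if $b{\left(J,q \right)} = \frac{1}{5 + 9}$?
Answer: $- \frac{4721}{7} \approx -674.43$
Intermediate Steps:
$b{\left(J,q \right)} = \frac{1}{14}$
$- 9442 b{\left(6,-8 \right)} = \left(-9442\right) \frac{1}{14} = - \frac{4721}{7}$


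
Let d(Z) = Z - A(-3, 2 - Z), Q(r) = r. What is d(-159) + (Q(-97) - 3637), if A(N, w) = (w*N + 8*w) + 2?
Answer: -4700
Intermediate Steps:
A(N, w) = 2 + 8*w + N*w (A(N, w) = (N*w + 8*w) + 2 = (8*w + N*w) + 2 = 2 + 8*w + N*w)
d(Z) = -12 + 6*Z (d(Z) = Z - (2 + 8*(2 - Z) - 3*(2 - Z)) = Z - (2 + (16 - 8*Z) + (-6 + 3*Z)) = Z - (12 - 5*Z) = Z + (-12 + 5*Z) = -12 + 6*Z)
d(-159) + (Q(-97) - 3637) = (-12 + 6*(-159)) + (-97 - 3637) = (-12 - 954) - 3734 = -966 - 3734 = -4700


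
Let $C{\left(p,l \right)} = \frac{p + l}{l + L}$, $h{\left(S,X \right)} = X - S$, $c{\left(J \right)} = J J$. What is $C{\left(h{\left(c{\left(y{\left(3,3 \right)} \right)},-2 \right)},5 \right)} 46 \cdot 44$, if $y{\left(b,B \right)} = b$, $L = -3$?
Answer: $-6072$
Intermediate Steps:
$c{\left(J \right)} = J^{2}$
$C{\left(p,l \right)} = \frac{l + p}{-3 + l}$ ($C{\left(p,l \right)} = \frac{p + l}{l - 3} = \frac{l + p}{-3 + l}$)
$C{\left(h{\left(c{\left(y{\left(3,3 \right)} \right)},-2 \right)},5 \right)} 46 \cdot 44 = \frac{5 - 11}{-3 + 5} \cdot 46 \cdot 44 = \frac{5 - 11}{2} \cdot 46 \cdot 44 = \frac{1}{2} \left(-6\right) 46 \cdot 44 = \left(-3\right) 46 \cdot 44 = \left(-138\right) 44 = -6072$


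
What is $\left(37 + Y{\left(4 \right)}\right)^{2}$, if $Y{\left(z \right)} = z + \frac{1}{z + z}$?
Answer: $\frac{108241}{64} \approx 1691.3$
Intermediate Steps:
$Y{\left(z \right)} = z + \frac{1}{2 z}$
$\left(37 + Y{\left(4 \right)}\right)^{2} = \left(37 + \left(4 + \frac{1}{2 \cdot 4}\right)\right)^{2} = \left(37 + \left(4 + \frac{1}{2} \cdot \frac{1}{4}\right)\right)^{2} = \left(37 + \left(4 + \frac{1}{8}\right)\right)^{2} = \left(37 + \frac{33}{8}\right)^{2} = \left(\frac{329}{8}\right)^{2} = \frac{108241}{64}$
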